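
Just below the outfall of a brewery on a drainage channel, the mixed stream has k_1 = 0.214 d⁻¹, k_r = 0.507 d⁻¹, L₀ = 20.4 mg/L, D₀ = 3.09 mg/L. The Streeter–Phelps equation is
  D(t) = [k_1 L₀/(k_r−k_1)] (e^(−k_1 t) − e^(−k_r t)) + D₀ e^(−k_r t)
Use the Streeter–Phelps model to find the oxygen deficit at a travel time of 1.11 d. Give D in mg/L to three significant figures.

D ≈ 5.02 mg/L

k_1 L₀/(k_r−k_1) = 0.214×20.4/(0.507−0.214) = 4.366/0.2930 = 14.90 mg/L.
e^(−k_1 t) = e^(−0.214×1.110) = 0.7886; e^(−k_r t) = e^(−0.507×1.110) = 0.5696.
D = 14.90 × (0.7886 − 0.5696) + 3.09 × 0.5696 = 3.262 + 1.760 = 5.022 mg/L.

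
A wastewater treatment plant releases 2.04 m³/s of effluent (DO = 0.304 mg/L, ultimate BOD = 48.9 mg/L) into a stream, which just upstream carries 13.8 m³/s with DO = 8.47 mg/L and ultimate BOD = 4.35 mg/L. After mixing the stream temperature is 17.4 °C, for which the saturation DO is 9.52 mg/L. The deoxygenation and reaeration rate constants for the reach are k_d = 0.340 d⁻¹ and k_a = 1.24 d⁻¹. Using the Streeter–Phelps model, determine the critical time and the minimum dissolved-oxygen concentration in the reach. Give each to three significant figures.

t_c ≈ 0.547 d; minimum DO ≈ 7.22 mg/L

Mixed DO = (13.8×8.47 + 2.04×0.304)/(13.8+2.04) = 117.5/15.84 = 7.418 mg/L.
Mixed L₀ = (13.8×4.35 + 2.04×48.9)/(15.84) = 159.8/15.84 = 10.09 mg/L.
Initial deficit D₀ = C_s − DO₀ = 9.52 − 7.418 = 2.102 mg/L.
t_c = (1/0.9000) ln[(1.24/0.340)(1 − 2.102×0.9000/(0.340×10.09))] = 1.111 × ln(1.636) = 0.5467 d.
D_c = (0.340/1.24) × 10.09 × e^(−0.340×0.5467) = 0.2742 × 10.09 × 0.8304 = 2.297 mg/L.
Minimum DO = 9.52 − 2.297 = 7.223 mg/L.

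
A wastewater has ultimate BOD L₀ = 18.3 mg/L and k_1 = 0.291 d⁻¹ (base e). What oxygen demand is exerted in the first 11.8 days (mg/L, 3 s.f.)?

y_t = L₀(1 − e^(−k_1 t)) = 18.3 × (1 − e^(−0.291×11.8))
= 18.3 × (1 − 0.03226) = 18.3 × 0.9677 = 17.71 mg/L.

y ≈ 17.7 mg/L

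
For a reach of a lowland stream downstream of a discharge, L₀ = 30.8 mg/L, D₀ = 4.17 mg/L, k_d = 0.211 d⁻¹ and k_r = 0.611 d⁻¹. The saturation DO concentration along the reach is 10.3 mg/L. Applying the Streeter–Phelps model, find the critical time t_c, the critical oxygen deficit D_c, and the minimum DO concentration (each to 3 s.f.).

t_c ≈ 1.92 d; D_c ≈ 7.10 mg/L; min DO ≈ 3.20 mg/L

With k_r/k_d = 2.896 and 1 − D₀(k_r−k_d)/(k_d L₀) = 0.7433,
t_c = ln(2.896 × 0.7433) / (0.611 − 0.211) = ln(2.153) / 0.4000 = 0.7666/0.4000 = 1.917 d.
L(t_c) = L₀ e^(−k_d t_c) = 30.8 × 0.6674 = 20.56 mg/L, and at the critical point k_r D_c = k_d L, so D_c = (0.211/0.611) × 20.56 = 7.098 mg/L.
Minimum DO = C_s − D_c = 10.3 − 7.098 = 3.202 mg/L.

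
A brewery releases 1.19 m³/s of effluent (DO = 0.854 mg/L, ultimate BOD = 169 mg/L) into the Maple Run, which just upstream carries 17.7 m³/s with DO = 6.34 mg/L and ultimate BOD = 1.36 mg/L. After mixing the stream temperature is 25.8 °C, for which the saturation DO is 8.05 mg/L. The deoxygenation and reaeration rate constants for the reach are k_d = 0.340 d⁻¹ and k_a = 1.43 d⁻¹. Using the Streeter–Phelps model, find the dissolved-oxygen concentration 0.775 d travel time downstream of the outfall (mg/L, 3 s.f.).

DO ≈ 5.74 mg/L

Mixed DO = (17.7×6.34 + 1.19×0.854)/(17.7+1.19) = 113.2/18.89 = 5.994 mg/L.
Mixed L₀ = (17.7×1.36 + 1.19×169)/(18.89) = 225.2/18.89 = 11.92 mg/L.
Initial deficit D₀ = C_s − DO₀ = 8.05 − 5.994 = 2.056 mg/L.
D(0.775) = [0.340×11.92/(1.43−0.340)](e^(−0.340×0.775) − e^(−1.43×0.775)) + 2.056 e^(−1.43×0.775)
= 3.718 × (0.7684 − 0.3301) + 2.056 × 0.3301 = 2.308 mg/L.
DO = 8.05 − 2.308 = 5.742 mg/L.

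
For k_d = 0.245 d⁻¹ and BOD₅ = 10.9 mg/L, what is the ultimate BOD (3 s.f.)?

BOD₅ = L₀(1 − e^(−5k_d)) ⇒ L₀ = BOD₅ / (1 − e^(−5×0.245))
= 10.9 / (1 − 0.2938) = 10.9 / 0.7062 = 15.43 mg/L.

L₀ ≈ 15.4 mg/L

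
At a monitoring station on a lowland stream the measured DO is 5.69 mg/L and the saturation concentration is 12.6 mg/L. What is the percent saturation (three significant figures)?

45.2 % saturation

% saturation = C/C_s × 100 = 5.69/12.6 × 100 = 45.2 %.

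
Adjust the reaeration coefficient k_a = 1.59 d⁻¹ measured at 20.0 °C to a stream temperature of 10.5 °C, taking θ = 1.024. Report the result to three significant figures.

k_a ≈ 1.27 d⁻¹

k_a(T₂) = k_a(T₁) · θ^(T₂−T₁) = 1.59 × 1.024^(10.5−20.0)
= 1.59 × 1.024^-9.50 = 1.59 × 0.7983 = 1.269 d⁻¹.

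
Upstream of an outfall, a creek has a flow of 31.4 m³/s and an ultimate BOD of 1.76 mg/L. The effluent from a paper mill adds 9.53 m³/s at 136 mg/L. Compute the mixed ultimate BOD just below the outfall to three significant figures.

33.0 mg/L

Flow-weighted mixing: C = (Q_r C_r + Q_w C_w)/(Q_r + Q_w)
= (31.4×1.76 + 9.53×136)/(31.4 + 9.53) = 1351/40.93 = 33.02 mg/L.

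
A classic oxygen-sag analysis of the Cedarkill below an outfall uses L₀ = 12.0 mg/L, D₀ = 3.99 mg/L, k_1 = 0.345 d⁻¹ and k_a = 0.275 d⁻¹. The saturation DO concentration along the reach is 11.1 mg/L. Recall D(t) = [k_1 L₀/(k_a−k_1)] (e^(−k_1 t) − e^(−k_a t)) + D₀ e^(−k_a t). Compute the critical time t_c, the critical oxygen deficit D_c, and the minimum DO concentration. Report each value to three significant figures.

At the critical point dD/dt = 0, so k_1 L₀ e^(−k_1 t) = k_a D. Substituting D(t) from the Streeter–Phelps equation and solving for t gives
t_c = ln[(k_a/k_1)(1 − D₀(k_a−k_1)/(k_1 L₀))] / (k_a−k_1).
Here k_a−k_1 = -0.07000 d⁻¹ and 1 − D₀(k_a−k_1)/(k_1 L₀) = 1 − 3.99×-0.07000/(0.345×12.0) = 1.067, so
t_c = ln(0.7971 × 1.067) / -0.07000 = -0.1615 / -0.07000 = 2.307 d.
L(t_c) = L₀ e^(−k_1 t_c) = 12.0 × 0.4512 = 5.414 mg/L, and at the critical point k_a D_c = k_1 L, so D_c = (0.345/0.275) × 5.414 = 6.792 mg/L.
Minimum DO = C_s − D_c = 11.1 − 6.792 = 4.308 mg/L.

t_c ≈ 2.31 d; D_c ≈ 6.79 mg/L; min DO ≈ 4.31 mg/L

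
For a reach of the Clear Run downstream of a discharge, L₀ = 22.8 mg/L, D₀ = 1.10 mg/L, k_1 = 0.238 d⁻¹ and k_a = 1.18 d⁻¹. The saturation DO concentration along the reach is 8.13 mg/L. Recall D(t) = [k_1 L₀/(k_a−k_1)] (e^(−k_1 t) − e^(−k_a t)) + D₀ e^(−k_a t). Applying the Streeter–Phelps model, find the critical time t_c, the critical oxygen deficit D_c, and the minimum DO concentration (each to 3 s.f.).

t_c ≈ 1.47 d; D_c ≈ 3.24 mg/L; min DO ≈ 4.89 mg/L

With k_a/k_1 = 4.958 and 1 − D₀(k_a−k_1)/(k_1 L₀) = 0.8090,
t_c = ln(4.958 × 0.8090) / (1.18 − 0.238) = ln(4.011) / 0.9420 = 1.389/0.9420 = 1.475 d.
L(t_c) = L₀ e^(−k_1 t_c) = 22.8 × 0.7040 = 16.05 mg/L, and at the critical point k_a D_c = k_1 L, so D_c = (0.238/1.18) × 16.05 = 3.237 mg/L.
Minimum DO = C_s − D_c = 8.13 − 3.237 = 4.893 mg/L.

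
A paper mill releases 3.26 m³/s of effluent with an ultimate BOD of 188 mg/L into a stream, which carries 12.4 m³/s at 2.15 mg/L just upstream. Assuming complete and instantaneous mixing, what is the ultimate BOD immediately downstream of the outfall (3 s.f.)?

Flow-weighted mixing: C = (Q_r C_r + Q_w C_w)/(Q_r + Q_w)
= (12.4×2.15 + 3.26×188)/(12.4 + 3.26) = 639.5/15.66 = 40.84 mg/L.

40.8 mg/L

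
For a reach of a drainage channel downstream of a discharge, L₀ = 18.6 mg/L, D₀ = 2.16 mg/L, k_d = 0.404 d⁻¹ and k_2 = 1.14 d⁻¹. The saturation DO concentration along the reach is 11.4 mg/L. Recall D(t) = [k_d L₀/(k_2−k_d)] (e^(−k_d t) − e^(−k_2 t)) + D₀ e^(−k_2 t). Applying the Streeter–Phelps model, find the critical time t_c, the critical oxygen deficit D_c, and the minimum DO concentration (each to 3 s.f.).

At the critical point dD/dt = 0, so k_d L₀ e^(−k_d t) = k_2 D. Substituting D(t) from the Streeter–Phelps equation and solving for t gives
t_c = ln[(k_2/k_d)(1 − D₀(k_2−k_d)/(k_d L₀))] / (k_2−k_d).
Here k_2−k_d = 0.7360 d⁻¹ and 1 − D₀(k_2−k_d)/(k_d L₀) = 1 − 2.16×0.7360/(0.404×18.6) = 0.7884, so
t_c = ln(2.822 × 0.7884) / 0.7360 = 0.7997 / 0.7360 = 1.087 d.
D_c = (k_d/k_2) L₀ e^(−k_d t_c) = (0.404/1.14) × 18.6 × e^(−0.404×1.087) = 0.3544 × 18.6 × 0.6447 = 4.250 mg/L.
Minimum DO = C_s − D_c = 11.4 − 4.250 = 7.150 mg/L.

t_c ≈ 1.09 d; D_c ≈ 4.25 mg/L; min DO ≈ 7.15 mg/L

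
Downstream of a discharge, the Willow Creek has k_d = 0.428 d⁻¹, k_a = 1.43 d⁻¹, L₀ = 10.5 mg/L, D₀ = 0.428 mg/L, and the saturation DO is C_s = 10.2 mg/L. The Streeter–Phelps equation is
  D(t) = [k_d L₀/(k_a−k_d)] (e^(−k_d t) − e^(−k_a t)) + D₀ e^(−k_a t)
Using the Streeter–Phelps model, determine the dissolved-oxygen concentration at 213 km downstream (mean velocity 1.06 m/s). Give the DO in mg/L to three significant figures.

DO ≈ 8.69 mg/L

Travel time t = x/v = 213 km / (1.06 m/s) = 213000 m / 1.06 m/s = 200900 s = 2.326 d.
k_d L₀/(k_a−k_d) = 0.428×10.5/(1.43−0.428) = 4.494/1.002 = 4.485 mg/L.
e^(−k_d t) = e^(−0.428×2.326) = 0.3696; e^(−k_a t) = e^(−1.43×2.326) = 0.03594.
D = 4.485 × (0.3696 − 0.03594) + 0.428 × 0.03594 = 1.496 + 0.01538 = 1.512 mg/L.
DO = C_s − D = 10.2 − 1.512 = 8.688 mg/L.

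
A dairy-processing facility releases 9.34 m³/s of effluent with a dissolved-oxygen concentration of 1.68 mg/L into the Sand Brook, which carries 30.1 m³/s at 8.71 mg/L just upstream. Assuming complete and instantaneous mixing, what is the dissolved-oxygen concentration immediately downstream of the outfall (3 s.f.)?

Flow-weighted mixing: C = (Q_r C_r + Q_w C_w)/(Q_r + Q_w)
= (30.1×8.71 + 9.34×1.68)/(30.1 + 9.34) = 277.9/39.44 = 7.045 mg/L.

7.05 mg/L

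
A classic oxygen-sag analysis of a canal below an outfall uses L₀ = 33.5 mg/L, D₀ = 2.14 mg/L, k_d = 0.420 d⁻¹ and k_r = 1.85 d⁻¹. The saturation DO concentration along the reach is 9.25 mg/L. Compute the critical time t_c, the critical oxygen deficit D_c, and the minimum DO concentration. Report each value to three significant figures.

t_c = [1/(k_r−k_d)] ln[(k_r/k_d)(1 − D₀(k_r−k_d)/(k_d L₀))]
= [1/(1.85−0.420)] ln[(1.85/0.420)(1 − 2.14×1.430/(0.420×33.5))]
= (1/1.430) ln[4.405 × 0.7825] = 0.6993 × ln(3.447) = 0.6993 × 1.237 = 0.8653 d.
D_c = (k_d/k_r) L₀ e^(−k_d t_c) = (0.420/1.85) × 33.5 × e^(−0.420×0.8653) = 0.2270 × 33.5 × 0.6953 = 5.288 mg/L.
Minimum DO = C_s − D_c = 9.25 − 5.288 = 3.962 mg/L.

t_c ≈ 0.865 d; D_c ≈ 5.29 mg/L; min DO ≈ 3.96 mg/L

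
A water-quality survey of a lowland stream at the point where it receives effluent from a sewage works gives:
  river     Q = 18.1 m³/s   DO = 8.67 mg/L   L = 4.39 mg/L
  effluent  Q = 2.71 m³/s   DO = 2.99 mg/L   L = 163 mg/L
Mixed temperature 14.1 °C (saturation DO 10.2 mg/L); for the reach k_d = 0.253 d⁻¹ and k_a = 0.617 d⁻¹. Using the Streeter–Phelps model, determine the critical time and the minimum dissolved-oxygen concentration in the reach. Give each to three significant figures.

Mixed DO = (18.1×8.67 + 2.71×2.99)/(18.1+2.71) = 165.0/20.81 = 7.930 mg/L.
Mixed L₀ = (18.1×4.39 + 2.71×163)/(20.81) = 521.2/20.81 = 25.05 mg/L.
Initial deficit D₀ = C_s − DO₀ = 10.2 − 7.930 = 2.270 mg/L.
t_c = (1/0.3640) ln[(0.617/0.253)(1 − 2.270×0.3640/(0.253×25.05))] = 2.747 × ln(2.121) = 2.065 d.
D_c = (0.253/0.617) × 25.05 × e^(−0.253×2.065) = 0.4100 × 25.05 × 0.5930 = 6.090 mg/L.
Minimum DO = 10.2 − 6.090 = 4.110 mg/L.

t_c ≈ 2.07 d; minimum DO ≈ 4.11 mg/L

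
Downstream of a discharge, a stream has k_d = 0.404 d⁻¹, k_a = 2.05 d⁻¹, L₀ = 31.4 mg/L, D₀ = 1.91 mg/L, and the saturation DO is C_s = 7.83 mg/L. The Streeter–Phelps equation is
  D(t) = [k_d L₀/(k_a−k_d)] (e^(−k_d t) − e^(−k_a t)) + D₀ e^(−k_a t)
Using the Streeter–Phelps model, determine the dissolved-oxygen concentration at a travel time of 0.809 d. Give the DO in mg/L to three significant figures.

k_d L₀/(k_a−k_d) = 0.404×31.4/(2.05−0.404) = 12.69/1.646 = 7.707 mg/L.
e^(−k_d t) = e^(−0.404×0.8090) = 0.7212; e^(−k_a t) = e^(−2.05×0.8090) = 0.1904.
D = 7.707 × (0.7212 − 0.1904) + 1.91 × 0.1904 = 4.091 + 0.3637 = 4.454 mg/L.
DO = C_s − D = 7.83 − 4.454 = 3.376 mg/L.

DO ≈ 3.38 mg/L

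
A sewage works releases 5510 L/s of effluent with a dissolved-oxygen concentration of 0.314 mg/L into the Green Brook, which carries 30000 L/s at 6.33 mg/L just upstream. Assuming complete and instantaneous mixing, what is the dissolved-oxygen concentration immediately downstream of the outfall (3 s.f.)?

Flow-weighted mixing: C = (Q_r C_r + Q_w C_w)/(Q_r + Q_w)
= (30000×6.33 + 5510×0.314)/(30000 + 5510) = 191600/35510 = 5.397 mg/L.

5.40 mg/L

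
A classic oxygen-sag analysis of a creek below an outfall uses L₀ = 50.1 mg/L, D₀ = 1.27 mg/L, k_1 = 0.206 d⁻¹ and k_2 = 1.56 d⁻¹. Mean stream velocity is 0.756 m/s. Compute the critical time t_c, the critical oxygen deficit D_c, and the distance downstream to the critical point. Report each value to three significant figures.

t_c ≈ 1.36 d; D_c ≈ 5.00 mg/L; x_c ≈ 88.9 km

t_c = [1/(k_2−k_1)] ln[(k_2/k_1)(1 − D₀(k_2−k_1)/(k_1 L₀))]
= [1/(1.56−0.206)] ln[(1.56/0.206)(1 − 1.27×1.354/(0.206×50.1))]
= (1/1.354) ln[7.573 × 0.8334] = 0.7386 × ln(6.311) = 0.7386 × 1.842 = 1.361 d.
L(t_c) = L₀ e^(−k_1 t_c) = 50.1 × 0.7556 = 37.85 mg/L, and at the critical point k_2 D_c = k_1 L, so D_c = (0.206/1.56) × 37.85 = 4.999 mg/L.
x_c = v t_c = 0.756 m/s × 1.361 d × 86400 s/d = 88870 m ≈ 88.9 km.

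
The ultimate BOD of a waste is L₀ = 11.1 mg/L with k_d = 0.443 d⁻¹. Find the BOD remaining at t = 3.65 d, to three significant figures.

L_t = L₀ e^(−k_d t) = 11.1 × e^(−0.443×3.65) = 11.1 × 0.1985 = 2.203 mg/L.

L ≈ 2.20 mg/L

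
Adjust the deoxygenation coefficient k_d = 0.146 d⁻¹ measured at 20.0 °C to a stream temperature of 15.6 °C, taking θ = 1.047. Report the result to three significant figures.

k_d ≈ 0.119 d⁻¹

k_d(T₂) = k_d(T₁) · θ^(T₂−T₁) = 0.146 × 1.047^(15.6−20.0)
= 0.146 × 1.047^-4.40 = 0.146 × 0.8170 = 0.1193 d⁻¹.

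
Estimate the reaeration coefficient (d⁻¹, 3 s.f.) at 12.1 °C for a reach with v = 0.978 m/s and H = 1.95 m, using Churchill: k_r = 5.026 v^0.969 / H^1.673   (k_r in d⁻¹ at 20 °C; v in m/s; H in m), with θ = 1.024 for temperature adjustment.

k_r(20) = 5.026 × 0.978^0.969 / 1.95^1.673 = 5.026 × 0.9787 / 3.057 = 1.609 d⁻¹.
k_r(12.1) = 1.609 × 1.024^(12.1−20) = 1.609 × 0.8291 = 1.334 d⁻¹.

k_r ≈ 1.33 d⁻¹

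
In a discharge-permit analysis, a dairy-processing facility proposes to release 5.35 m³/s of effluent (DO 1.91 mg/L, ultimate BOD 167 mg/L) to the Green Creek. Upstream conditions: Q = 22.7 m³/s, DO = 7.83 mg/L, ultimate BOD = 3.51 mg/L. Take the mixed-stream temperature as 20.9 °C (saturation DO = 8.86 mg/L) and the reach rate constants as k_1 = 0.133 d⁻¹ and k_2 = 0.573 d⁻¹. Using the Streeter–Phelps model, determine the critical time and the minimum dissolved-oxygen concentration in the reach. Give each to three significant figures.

t_c ≈ 2.80 d; minimum DO ≈ 3.31 mg/L

Mixed DO = (22.7×7.83 + 5.35×1.91)/(22.7+5.35) = 188.0/28.05 = 6.701 mg/L.
Mixed L₀ = (22.7×3.51 + 5.35×167)/(28.05) = 973.1/28.05 = 34.69 mg/L.
Initial deficit D₀ = C_s − DO₀ = 8.86 − 6.701 = 2.159 mg/L.
t_c = (1/0.4400) ln[(0.573/0.133)(1 − 2.159×0.4400/(0.133×34.69))] = 2.273 × ln(3.421) = 2.795 d.
D_c = (0.133/0.573) × 34.69 × e^(−0.133×2.795) = 0.2321 × 34.69 × 0.6895 = 5.552 mg/L.
Minimum DO = 8.86 − 5.552 = 3.308 mg/L.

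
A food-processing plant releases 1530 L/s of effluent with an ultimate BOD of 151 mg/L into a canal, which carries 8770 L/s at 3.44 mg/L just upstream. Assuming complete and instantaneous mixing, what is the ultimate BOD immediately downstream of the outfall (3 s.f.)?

Flow-weighted mixing: C = (Q_r C_r + Q_w C_w)/(Q_r + Q_w)
= (8770×3.44 + 1530×151)/(8770 + 1530) = 261200/10300 = 25.36 mg/L.

25.4 mg/L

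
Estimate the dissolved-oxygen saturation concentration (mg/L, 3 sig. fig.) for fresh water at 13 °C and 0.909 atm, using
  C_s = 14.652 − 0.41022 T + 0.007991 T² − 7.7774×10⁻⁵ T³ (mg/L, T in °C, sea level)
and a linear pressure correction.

C_s ≈ 9.54 mg/L

At sea level: C_s = 14.652 − 0.41022×13 + 0.007991×13² − 7.7774×10⁻⁵×13³ = 10.50 mg/L.
Pressure correction: C_s' = 10.50 × 0.909 = 9.543 mg/L.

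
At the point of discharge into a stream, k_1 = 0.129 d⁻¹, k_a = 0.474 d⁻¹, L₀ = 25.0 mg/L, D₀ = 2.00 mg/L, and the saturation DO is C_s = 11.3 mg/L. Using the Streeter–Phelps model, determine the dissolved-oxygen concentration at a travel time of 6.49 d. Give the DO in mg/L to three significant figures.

k_1 L₀/(k_a−k_1) = 0.129×25.0/(0.474−0.129) = 3.225/0.3450 = 9.348 mg/L.
e^(−k_1 t) = e^(−0.129×6.490) = 0.4329; e^(−k_a t) = e^(−0.474×6.490) = 0.04613.
D = 9.348 × (0.4329 − 0.04613) + 2.00 × 0.04613 = 3.616 + 0.09226 = 3.708 mg/L.
DO = C_s − D = 11.3 − 3.708 = 7.592 mg/L.

DO ≈ 7.59 mg/L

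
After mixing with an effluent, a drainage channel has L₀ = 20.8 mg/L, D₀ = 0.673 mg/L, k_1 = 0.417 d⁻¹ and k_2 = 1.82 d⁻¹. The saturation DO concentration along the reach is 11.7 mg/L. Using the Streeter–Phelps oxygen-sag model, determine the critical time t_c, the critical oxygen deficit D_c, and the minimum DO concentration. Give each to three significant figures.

t_c ≈ 0.968 d; D_c ≈ 3.18 mg/L; min DO ≈ 8.52 mg/L

With k_2/k_1 = 4.365 and 1 − D₀(k_2−k_1)/(k_1 L₀) = 0.8911,
t_c = ln(4.365 × 0.8911) / (1.82 − 0.417) = ln(3.889) / 1.403 = 1.358/1.403 = 0.9681 d.
L(t_c) = L₀ e^(−k_1 t_c) = 20.8 × 0.6678 = 13.89 mg/L, and at the critical point k_2 D_c = k_1 L, so D_c = (0.417/1.82) × 13.89 = 3.183 mg/L.
Minimum DO = C_s − D_c = 11.7 − 3.183 = 8.517 mg/L.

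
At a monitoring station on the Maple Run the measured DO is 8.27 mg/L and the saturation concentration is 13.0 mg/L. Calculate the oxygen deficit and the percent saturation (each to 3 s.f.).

D = C_s − C = 13.0 − 8.27 = 4.73 mg/L.
% saturation = 8.27/13.0 × 100 = 63.6 %.

D ≈ 4.73 mg/L; 63.6 % saturation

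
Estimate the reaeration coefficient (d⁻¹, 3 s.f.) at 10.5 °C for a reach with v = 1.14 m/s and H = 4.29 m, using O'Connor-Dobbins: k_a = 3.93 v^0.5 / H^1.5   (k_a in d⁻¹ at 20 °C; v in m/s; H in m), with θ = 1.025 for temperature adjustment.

k_a(20) = 3.93 × 1.14^0.5 / 4.29^1.5 = 3.93 × 1.068 / 8.886 = 0.4722 d⁻¹.
k_a(10.5) = 0.4722 × 1.025^(10.5−20) = 0.4722 × 0.7909 = 0.3735 d⁻¹.

k_a ≈ 0.373 d⁻¹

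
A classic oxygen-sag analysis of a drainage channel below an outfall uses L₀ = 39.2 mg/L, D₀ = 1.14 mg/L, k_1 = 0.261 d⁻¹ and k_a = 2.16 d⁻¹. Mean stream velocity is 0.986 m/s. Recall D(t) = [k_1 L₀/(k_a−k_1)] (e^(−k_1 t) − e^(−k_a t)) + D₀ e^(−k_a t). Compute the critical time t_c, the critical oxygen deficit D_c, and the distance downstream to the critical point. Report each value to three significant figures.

t_c ≈ 0.988 d; D_c ≈ 3.66 mg/L; x_c ≈ 84.1 km

t_c = [1/(k_a−k_1)] ln[(k_a/k_1)(1 − D₀(k_a−k_1)/(k_1 L₀))]
= [1/(2.16−0.261)] ln[(2.16/0.261)(1 − 1.14×1.899/(0.261×39.2))]
= (1/1.899) ln[8.276 × 0.7884] = 0.5266 × ln(6.525) = 0.5266 × 1.876 = 0.9877 d.
L(t_c) = L₀ e^(−k_1 t_c) = 39.2 × 0.7728 = 30.29 mg/L, and at the critical point k_a D_c = k_1 L, so D_c = (0.261/2.16) × 30.29 = 3.660 mg/L.
x_c = v t_c = 0.986 m/s × 0.9877 d × 86400 s/d = 84140 m ≈ 84.1 km.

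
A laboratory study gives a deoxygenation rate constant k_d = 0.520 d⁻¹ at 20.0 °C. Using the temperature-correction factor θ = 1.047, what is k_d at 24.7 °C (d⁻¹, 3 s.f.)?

k_d(T₂) = k_d(T₁) · θ^(T₂−T₁) = 0.520 × 1.047^(24.7−20.0)
= 0.520 × 1.047^4.70 = 0.520 × 1.241 = 0.6453 d⁻¹.

k_d ≈ 0.645 d⁻¹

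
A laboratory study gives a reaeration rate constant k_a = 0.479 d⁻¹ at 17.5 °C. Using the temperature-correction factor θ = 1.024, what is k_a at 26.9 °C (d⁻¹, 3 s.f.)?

k_a ≈ 0.599 d⁻¹

k_a(T₂) = k_a(T₁) · θ^(T₂−T₁) = 0.479 × 1.024^(26.9−17.5)
= 0.479 × 1.024^9.40 = 0.479 × 1.250 = 0.5986 d⁻¹.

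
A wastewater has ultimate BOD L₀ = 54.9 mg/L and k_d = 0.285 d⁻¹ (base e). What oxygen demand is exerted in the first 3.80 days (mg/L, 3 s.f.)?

y_t = L₀(1 − e^(−k_d t)) = 54.9 × (1 − e^(−0.285×3.80))
= 54.9 × (1 − 0.3386) = 54.9 × 0.6614 = 36.31 mg/L.

y ≈ 36.3 mg/L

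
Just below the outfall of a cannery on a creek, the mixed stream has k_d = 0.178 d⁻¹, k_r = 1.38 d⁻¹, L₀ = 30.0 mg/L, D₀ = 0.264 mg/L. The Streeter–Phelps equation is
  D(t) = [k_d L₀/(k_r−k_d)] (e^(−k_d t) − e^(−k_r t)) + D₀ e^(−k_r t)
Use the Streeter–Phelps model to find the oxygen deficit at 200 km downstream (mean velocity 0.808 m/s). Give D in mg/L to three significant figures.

D ≈ 2.59 mg/L

Travel time t = x/v = 200 km / (0.808 m/s) = 200000 m / 0.808 m/s = 247500 s = 2.865 d.
k_d L₀/(k_r−k_d) = 0.178×30.0/(1.38−0.178) = 5.340/1.202 = 4.443 mg/L.
e^(−k_d t) = e^(−0.178×2.865) = 0.6005; e^(−k_r t) = e^(−1.38×2.865) = 0.01919.
D = 4.443 × (0.6005 − 0.01919) + 0.264 × 0.01919 = 2.583 + 0.005065 = 2.588 mg/L.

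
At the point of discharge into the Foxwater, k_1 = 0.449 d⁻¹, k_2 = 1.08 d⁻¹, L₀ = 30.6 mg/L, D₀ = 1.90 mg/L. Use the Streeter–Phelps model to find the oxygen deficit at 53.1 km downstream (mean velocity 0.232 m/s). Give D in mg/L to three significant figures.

Travel time t = x/v = 53.1 km / (0.232 m/s) = 53100 m / 0.232 m/s = 228900 s = 2.649 d.
k_1 L₀/(k_2−k_1) = 0.449×30.6/(1.08−0.449) = 13.74/0.6310 = 21.77 mg/L.
e^(−k_1 t) = e^(−0.449×2.649) = 0.3044; e^(−k_2 t) = e^(−1.08×2.649) = 0.05721.
D = 21.77 × (0.3044 − 0.05721) + 1.90 × 0.05721 = 5.382 + 0.1087 = 5.491 mg/L.

D ≈ 5.49 mg/L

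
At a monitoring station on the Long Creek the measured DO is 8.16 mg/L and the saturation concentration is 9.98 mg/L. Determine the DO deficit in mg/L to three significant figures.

D = C_s − C = 9.98 − 8.16 = 1.82 mg/L.

D ≈ 1.82 mg/L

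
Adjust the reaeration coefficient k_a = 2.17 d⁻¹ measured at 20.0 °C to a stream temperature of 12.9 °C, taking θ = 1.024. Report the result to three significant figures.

k_a(T₂) = k_a(T₁) · θ^(T₂−T₁) = 2.17 × 1.024^(12.9−20.0)
= 2.17 × 1.024^-7.10 = 2.17 × 0.8450 = 1.834 d⁻¹.

k_a ≈ 1.83 d⁻¹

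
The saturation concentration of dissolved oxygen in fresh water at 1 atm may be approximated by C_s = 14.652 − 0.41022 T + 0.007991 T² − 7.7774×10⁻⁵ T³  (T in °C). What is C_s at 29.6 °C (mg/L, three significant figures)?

C_s = 14.652 − 0.41022×29.6 + 0.007991×29.6² − 7.7774×10⁻⁵×29.6³ = 7.494 mg/L.

C_s ≈ 7.49 mg/L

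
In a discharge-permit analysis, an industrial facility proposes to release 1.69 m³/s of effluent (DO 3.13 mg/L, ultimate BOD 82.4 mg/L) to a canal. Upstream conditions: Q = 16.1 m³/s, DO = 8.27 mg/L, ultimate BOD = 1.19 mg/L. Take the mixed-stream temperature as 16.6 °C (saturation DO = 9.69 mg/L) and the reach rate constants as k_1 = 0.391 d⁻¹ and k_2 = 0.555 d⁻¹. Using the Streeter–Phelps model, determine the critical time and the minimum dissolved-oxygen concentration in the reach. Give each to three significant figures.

t_c ≈ 1.56 d; minimum DO ≈ 6.28 mg/L

Mixed DO = (16.1×8.27 + 1.69×3.13)/(16.1+1.69) = 138.4/17.79 = 7.782 mg/L.
Mixed L₀ = (16.1×1.19 + 1.69×82.4)/(17.79) = 158.4/17.79 = 8.905 mg/L.
Initial deficit D₀ = C_s − DO₀ = 9.69 − 7.782 = 1.908 mg/L.
t_c = (1/0.1640) ln[(0.555/0.391)(1 − 1.908×0.1640/(0.391×8.905))] = 6.098 × ln(1.292) = 1.561 d.
D_c = (0.391/0.555) × 8.905 × e^(−0.391×1.561) = 0.7045 × 8.905 × 0.5431 = 3.407 mg/L.
Minimum DO = 9.69 − 3.407 = 6.283 mg/L.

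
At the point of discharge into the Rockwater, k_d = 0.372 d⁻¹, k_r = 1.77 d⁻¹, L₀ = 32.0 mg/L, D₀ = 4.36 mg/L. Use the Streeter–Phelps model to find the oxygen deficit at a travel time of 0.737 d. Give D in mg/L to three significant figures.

k_d L₀/(k_r−k_d) = 0.372×32.0/(1.77−0.372) = 11.90/1.398 = 8.515 mg/L.
e^(−k_d t) = e^(−0.372×0.7370) = 0.7602; e^(−k_r t) = e^(−1.77×0.7370) = 0.2713.
D = 8.515 × (0.7602 − 0.2713) + 4.36 × 0.2713 = 4.163 + 1.183 = 5.346 mg/L.

D ≈ 5.35 mg/L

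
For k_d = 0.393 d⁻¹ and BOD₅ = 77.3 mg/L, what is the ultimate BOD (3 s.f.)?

BOD₅ = L₀(1 − e^(−5k_d)) ⇒ L₀ = BOD₅ / (1 − e^(−5×0.393))
= 77.3 / (1 − 0.1402) = 77.3 / 0.8598 = 89.90 mg/L.

L₀ ≈ 89.9 mg/L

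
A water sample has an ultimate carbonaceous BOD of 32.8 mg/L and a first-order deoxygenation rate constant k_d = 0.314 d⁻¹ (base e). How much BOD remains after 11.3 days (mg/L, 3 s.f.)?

L ≈ 0.944 mg/L

L_t = L₀ e^(−k_d t) = 32.8 × e^(−0.314×11.3) = 32.8 × 0.02878 = 0.9439 mg/L.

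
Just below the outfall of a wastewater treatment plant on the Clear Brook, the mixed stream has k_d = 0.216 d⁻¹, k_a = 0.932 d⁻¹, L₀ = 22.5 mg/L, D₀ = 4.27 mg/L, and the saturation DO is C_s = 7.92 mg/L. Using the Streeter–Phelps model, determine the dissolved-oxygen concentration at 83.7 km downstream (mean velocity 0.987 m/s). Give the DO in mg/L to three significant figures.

DO ≈ 3.44 mg/L

Travel time t = x/v = 83.7 km / (0.987 m/s) = 83700 m / 0.987 m/s = 84800 s = 0.9815 d.
k_d L₀/(k_a−k_d) = 0.216×22.5/(0.932−0.216) = 4.860/0.7160 = 6.788 mg/L.
e^(−k_d t) = e^(−0.216×0.9815) = 0.8090; e^(−k_a t) = e^(−0.932×0.9815) = 0.4006.
D = 6.788 × (0.8090 − 0.4006) + 4.27 × 0.4006 = 2.772 + 1.711 = 4.482 mg/L.
DO = C_s − D = 7.92 − 4.482 = 3.438 mg/L.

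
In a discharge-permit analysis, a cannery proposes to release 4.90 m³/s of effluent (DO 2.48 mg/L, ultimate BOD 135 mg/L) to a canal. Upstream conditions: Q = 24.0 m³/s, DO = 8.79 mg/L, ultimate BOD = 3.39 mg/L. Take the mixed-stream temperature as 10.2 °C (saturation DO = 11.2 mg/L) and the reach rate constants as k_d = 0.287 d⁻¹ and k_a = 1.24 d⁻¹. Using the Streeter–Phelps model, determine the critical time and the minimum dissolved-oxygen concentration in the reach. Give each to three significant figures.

t_c ≈ 0.909 d; minimum DO ≈ 6.62 mg/L

Mixed DO = (24.0×8.79 + 4.90×2.48)/(24.0+4.90) = 223.1/28.90 = 7.720 mg/L.
Mixed L₀ = (24.0×3.39 + 4.90×135)/(28.90) = 742.9/28.90 = 25.70 mg/L.
Initial deficit D₀ = C_s − DO₀ = 11.2 − 7.720 = 3.480 mg/L.
t_c = (1/0.9530) ln[(1.24/0.287)(1 − 3.480×0.9530/(0.287×25.70))] = 1.049 × ln(2.378) = 0.9091 d.
D_c = (0.287/1.24) × 25.70 × e^(−0.287×0.9091) = 0.2315 × 25.70 × 0.7703 = 4.583 mg/L.
Minimum DO = 11.2 − 4.583 = 6.617 mg/L.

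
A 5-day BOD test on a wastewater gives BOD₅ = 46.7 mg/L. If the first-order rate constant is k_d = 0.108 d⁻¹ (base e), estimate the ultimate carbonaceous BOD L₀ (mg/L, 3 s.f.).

BOD₅ = L₀(1 − e^(−5k_d)) ⇒ L₀ = BOD₅ / (1 − e^(−5×0.108))
= 46.7 / (1 − 0.5827) = 46.7 / 0.4173 = 111.9 mg/L.

L₀ ≈ 112 mg/L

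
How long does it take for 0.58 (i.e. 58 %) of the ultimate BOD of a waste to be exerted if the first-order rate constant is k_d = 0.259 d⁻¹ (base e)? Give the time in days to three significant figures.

t ≈ 3.35 d

y/L₀ = 1 − e^(−k_d t) = 0.58 ⇒ e^(−k_d t) = 0.420
t = −ln(0.420) / 0.259 = 0.8675 / 0.259 = 3.349 d.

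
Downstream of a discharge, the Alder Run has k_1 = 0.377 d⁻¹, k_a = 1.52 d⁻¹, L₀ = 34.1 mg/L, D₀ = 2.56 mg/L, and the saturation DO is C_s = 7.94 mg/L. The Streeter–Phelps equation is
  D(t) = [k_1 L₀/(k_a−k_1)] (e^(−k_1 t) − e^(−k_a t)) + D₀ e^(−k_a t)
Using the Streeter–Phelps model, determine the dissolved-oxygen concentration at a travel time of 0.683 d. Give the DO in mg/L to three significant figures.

k_1 L₀/(k_a−k_1) = 0.377×34.1/(1.52−0.377) = 12.86/1.143 = 11.25 mg/L.
e^(−k_1 t) = e^(−0.377×0.6830) = 0.7730; e^(−k_a t) = e^(−1.52×0.6830) = 0.3541.
D = 11.25 × (0.7730 − 0.3541) + 2.56 × 0.3541 = 4.711 + 0.9065 = 5.618 mg/L.
DO = C_s − D = 7.94 − 5.618 = 2.322 mg/L.

DO ≈ 2.32 mg/L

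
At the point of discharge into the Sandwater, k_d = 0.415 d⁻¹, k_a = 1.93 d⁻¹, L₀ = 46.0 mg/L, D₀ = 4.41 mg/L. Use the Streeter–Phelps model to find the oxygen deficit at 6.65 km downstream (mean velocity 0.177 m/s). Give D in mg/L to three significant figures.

D ≈ 6.98 mg/L

Travel time t = x/v = 6.65 km / (0.177 m/s) = 6650 m / 0.177 m/s = 37570 s = 0.4348 d.
k_d L₀/(k_a−k_d) = 0.415×46.0/(1.93−0.415) = 19.09/1.515 = 12.60 mg/L.
e^(−k_d t) = e^(−0.415×0.4348) = 0.8349; e^(−k_a t) = e^(−1.93×0.4348) = 0.4320.
D = 12.60 × (0.8349 − 0.4320) + 4.41 × 0.4320 = 5.076 + 1.905 = 6.981 mg/L.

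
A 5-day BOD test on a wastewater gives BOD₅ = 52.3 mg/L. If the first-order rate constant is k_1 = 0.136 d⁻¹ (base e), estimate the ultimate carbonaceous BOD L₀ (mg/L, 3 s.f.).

L₀ ≈ 106 mg/L

BOD₅ = L₀(1 − e^(−5k_1)) ⇒ L₀ = BOD₅ / (1 − e^(−5×0.136))
= 52.3 / (1 − 0.5066) = 52.3 / 0.4934 = 106.0 mg/L.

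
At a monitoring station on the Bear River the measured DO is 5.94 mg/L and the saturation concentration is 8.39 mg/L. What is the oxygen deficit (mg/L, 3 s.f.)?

D ≈ 2.45 mg/L

D = C_s − C = 8.39 − 5.94 = 2.45 mg/L.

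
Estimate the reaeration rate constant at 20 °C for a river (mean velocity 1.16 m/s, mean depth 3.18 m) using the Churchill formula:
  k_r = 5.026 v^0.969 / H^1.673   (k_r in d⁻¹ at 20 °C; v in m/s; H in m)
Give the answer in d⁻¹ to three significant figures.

k_r = 5.026 × 1.16^0.969 / 3.18^1.673 = 5.026 × 1.155 / 6.927 = 0.8378 d⁻¹.

k_r ≈ 0.838 d⁻¹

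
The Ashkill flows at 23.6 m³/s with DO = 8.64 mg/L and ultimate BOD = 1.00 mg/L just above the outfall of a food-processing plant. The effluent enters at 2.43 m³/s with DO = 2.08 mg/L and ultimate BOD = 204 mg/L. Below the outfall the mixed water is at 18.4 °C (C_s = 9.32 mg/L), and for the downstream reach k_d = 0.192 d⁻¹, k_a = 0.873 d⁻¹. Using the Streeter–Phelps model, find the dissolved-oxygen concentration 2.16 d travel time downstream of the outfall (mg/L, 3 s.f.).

Mixed DO = (23.6×8.64 + 2.43×2.08)/(23.6+2.43) = 209.0/26.03 = 8.028 mg/L.
Mixed L₀ = (23.6×1.00 + 2.43×204)/(26.03) = 519.3/26.03 = 19.95 mg/L.
Initial deficit D₀ = C_s − DO₀ = 9.32 − 8.028 = 1.292 mg/L.
D(2.16) = [0.192×19.95/(0.873−0.192)](e^(−0.192×2.16) − e^(−0.873×2.16)) + 1.292 e^(−0.873×2.16)
= 5.625 × (0.6605 − 0.1517) + 1.292 × 0.1517 = 3.058 mg/L.
DO = 9.32 − 3.058 = 6.262 mg/L.

DO ≈ 6.26 mg/L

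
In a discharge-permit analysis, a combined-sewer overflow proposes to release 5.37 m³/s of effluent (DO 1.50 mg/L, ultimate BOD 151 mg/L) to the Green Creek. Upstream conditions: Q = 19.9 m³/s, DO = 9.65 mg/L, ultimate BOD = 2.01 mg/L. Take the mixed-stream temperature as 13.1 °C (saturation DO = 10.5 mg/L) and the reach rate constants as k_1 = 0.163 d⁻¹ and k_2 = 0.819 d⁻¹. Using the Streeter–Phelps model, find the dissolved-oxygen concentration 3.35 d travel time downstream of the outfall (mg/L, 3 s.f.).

Mixed DO = (19.9×9.65 + 5.37×1.50)/(19.9+5.37) = 200.1/25.27 = 7.918 mg/L.
Mixed L₀ = (19.9×2.01 + 5.37×151)/(25.27) = 850.9/25.27 = 33.67 mg/L.
Initial deficit D₀ = C_s − DO₀ = 10.5 − 7.918 = 2.582 mg/L.
D(3.35) = [0.163×33.67/(0.819−0.163)](e^(−0.163×3.35) − e^(−0.819×3.35)) + 2.582 e^(−0.819×3.35)
= 8.366 × (0.5792 − 0.06434) + 2.582 × 0.06434 = 4.474 mg/L.
DO = 10.5 − 4.474 = 6.026 mg/L.

DO ≈ 6.03 mg/L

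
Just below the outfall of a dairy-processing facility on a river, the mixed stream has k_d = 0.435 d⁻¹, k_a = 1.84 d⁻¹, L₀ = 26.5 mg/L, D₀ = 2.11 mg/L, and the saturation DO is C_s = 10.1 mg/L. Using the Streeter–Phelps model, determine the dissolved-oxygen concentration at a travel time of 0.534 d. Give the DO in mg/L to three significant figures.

k_d L₀/(k_a−k_d) = 0.435×26.5/(1.84−0.435) = 11.53/1.405 = 8.205 mg/L.
e^(−k_d t) = e^(−0.435×0.5340) = 0.7927; e^(−k_a t) = e^(−1.84×0.5340) = 0.3744.
D = 8.205 × (0.7927 − 0.3744) + 2.11 × 0.3744 = 3.433 + 0.7899 = 4.222 mg/L.
DO = C_s − D = 10.1 − 4.222 = 5.878 mg/L.

DO ≈ 5.88 mg/L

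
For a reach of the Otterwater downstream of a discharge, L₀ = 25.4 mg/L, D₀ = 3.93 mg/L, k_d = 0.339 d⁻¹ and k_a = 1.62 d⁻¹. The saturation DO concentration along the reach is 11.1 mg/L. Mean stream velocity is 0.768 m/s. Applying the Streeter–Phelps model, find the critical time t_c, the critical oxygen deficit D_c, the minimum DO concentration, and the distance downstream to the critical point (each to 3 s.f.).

t_c ≈ 0.535 d; D_c ≈ 4.43 mg/L; min DO ≈ 6.67 mg/L; x_c ≈ 35.5 km

At the critical point dD/dt = 0, so k_d L₀ e^(−k_d t) = k_a D. Substituting D(t) from the Streeter–Phelps equation and solving for t gives
t_c = ln[(k_a/k_d)(1 − D₀(k_a−k_d)/(k_d L₀))] / (k_a−k_d).
Here k_a−k_d = 1.281 d⁻¹ and 1 − D₀(k_a−k_d)/(k_d L₀) = 1 − 3.93×1.281/(0.339×25.4) = 0.4153, so
t_c = ln(4.779 × 0.4153) / 1.281 = 0.6855 / 1.281 = 0.5351 d.
D_c = (k_d/k_a) L₀ e^(−k_d t_c) = (0.339/1.62) × 25.4 × e^(−0.339×0.5351) = 0.2093 × 25.4 × 0.8341 = 4.433 mg/L.
Minimum DO = C_s − D_c = 11.1 − 4.433 = 6.667 mg/L.
x_c = v t_c = 0.768 m/s × 0.5351 d × 86400 s/d = 35510 m ≈ 35.5 km.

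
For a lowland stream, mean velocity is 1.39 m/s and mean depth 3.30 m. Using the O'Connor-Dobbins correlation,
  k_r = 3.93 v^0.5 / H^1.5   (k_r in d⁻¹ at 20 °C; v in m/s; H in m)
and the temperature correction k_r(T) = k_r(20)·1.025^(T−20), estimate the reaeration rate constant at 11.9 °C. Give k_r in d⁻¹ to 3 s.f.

k_r ≈ 0.633 d⁻¹

k_r(20) = 3.93 × 1.39^0.5 / 3.30^1.5 = 3.93 × 1.179 / 5.995 = 0.7729 d⁻¹.
k_r(11.9) = 0.7729 × 1.025^(11.9−20) = 0.7729 × 0.8187 = 0.6328 d⁻¹.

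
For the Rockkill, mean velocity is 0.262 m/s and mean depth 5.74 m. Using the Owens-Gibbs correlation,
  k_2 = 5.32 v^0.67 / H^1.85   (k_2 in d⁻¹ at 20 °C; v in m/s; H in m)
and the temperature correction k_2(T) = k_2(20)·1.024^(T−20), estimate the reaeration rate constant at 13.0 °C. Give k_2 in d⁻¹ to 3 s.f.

k_2 ≈ 0.0725 d⁻¹

k_2(20) = 5.32 × 0.262^0.67 / 5.74^1.85 = 5.32 × 0.4076 / 25.35 = 0.08554 d⁻¹.
k_2(13.0) = 0.08554 × 1.024^(13.0−20) = 0.08554 × 0.8470 = 0.07246 d⁻¹.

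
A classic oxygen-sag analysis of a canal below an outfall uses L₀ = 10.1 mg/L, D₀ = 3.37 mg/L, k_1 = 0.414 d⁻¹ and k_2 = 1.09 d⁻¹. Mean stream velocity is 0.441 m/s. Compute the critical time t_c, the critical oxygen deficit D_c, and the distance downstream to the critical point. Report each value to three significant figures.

t_c ≈ 0.268 d; D_c ≈ 3.43 mg/L; x_c ≈ 10.2 km

t_c = [1/(k_2−k_1)] ln[(k_2/k_1)(1 − D₀(k_2−k_1)/(k_1 L₀))]
= [1/(1.09−0.414)] ln[(1.09/0.414)(1 − 3.37×0.6760/(0.414×10.1))]
= (1/0.6760) ln[2.633 × 0.4552] = 1.479 × ln(1.198) = 1.479 × 0.1810 = 0.2678 d.
L(t_c) = L₀ e^(−k_1 t_c) = 10.1 × 0.8951 = 9.040 mg/L, and at the critical point k_2 D_c = k_1 L, so D_c = (0.414/1.09) × 9.040 = 3.434 mg/L.
x_c = v t_c = 0.441 m/s × 0.2678 d × 86400 s/d = 10200 m ≈ 10.2 km.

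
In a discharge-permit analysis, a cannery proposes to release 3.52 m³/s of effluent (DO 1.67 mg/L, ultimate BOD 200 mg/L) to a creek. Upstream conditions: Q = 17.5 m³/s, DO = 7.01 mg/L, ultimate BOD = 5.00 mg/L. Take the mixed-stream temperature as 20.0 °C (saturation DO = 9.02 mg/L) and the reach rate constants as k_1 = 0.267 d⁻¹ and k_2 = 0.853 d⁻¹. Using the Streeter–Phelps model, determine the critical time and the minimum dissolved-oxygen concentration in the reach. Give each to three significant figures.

t_c ≈ 1.67 d; minimum DO ≈ 1.46 mg/L

Mixed DO = (17.5×7.01 + 3.52×1.67)/(17.5+3.52) = 128.6/21.02 = 6.116 mg/L.
Mixed L₀ = (17.5×5.00 + 3.52×200)/(21.02) = 791.5/21.02 = 37.65 mg/L.
Initial deficit D₀ = C_s − DO₀ = 9.02 − 6.116 = 2.904 mg/L.
t_c = (1/0.5860) ln[(0.853/0.267)(1 − 2.904×0.5860/(0.267×37.65))] = 1.706 × ln(2.654) = 1.666 d.
D_c = (0.267/0.853) × 37.65 × e^(−0.267×1.666) = 0.3130 × 37.65 × 0.6410 = 7.555 mg/L.
Minimum DO = 9.02 − 7.555 = 1.465 mg/L.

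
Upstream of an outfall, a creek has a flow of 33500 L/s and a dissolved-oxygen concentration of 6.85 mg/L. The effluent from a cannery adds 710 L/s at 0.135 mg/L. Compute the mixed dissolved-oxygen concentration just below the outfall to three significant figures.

Flow-weighted mixing: C = (Q_r C_r + Q_w C_w)/(Q_r + Q_w)
= (33500×6.85 + 710×0.135)/(33500 + 710) = 229600/34210 = 6.711 mg/L.

6.71 mg/L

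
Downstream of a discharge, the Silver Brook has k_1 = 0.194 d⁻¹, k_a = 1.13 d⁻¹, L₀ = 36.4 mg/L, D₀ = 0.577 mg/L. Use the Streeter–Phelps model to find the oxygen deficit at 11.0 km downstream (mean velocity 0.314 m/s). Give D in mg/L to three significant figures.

D ≈ 2.57 mg/L

Travel time t = x/v = 11.0 km / (0.314 m/s) = 11000 m / 0.314 m/s = 35030 s = 0.4055 d.
k_1 L₀/(k_a−k_1) = 0.194×36.4/(1.13−0.194) = 7.062/0.9360 = 7.544 mg/L.
e^(−k_1 t) = e^(−0.194×0.4055) = 0.9244; e^(−k_a t) = e^(−1.13×0.4055) = 0.6324.
D = 7.544 × (0.9244 − 0.6324) + 0.577 × 0.6324 = 2.202 + 0.3649 = 2.567 mg/L.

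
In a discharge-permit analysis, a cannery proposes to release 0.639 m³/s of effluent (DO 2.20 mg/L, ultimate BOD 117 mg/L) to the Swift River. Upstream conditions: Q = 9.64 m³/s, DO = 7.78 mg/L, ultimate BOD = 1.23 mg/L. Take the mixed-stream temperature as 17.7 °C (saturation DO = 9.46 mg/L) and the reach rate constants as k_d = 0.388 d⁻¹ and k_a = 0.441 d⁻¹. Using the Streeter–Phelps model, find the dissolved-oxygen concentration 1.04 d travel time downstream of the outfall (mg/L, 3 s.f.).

Mixed DO = (9.64×7.78 + 0.639×2.20)/(9.64+0.639) = 76.41/10.28 = 7.433 mg/L.
Mixed L₀ = (9.64×1.23 + 0.639×117)/(10.28) = 86.62/10.28 = 8.427 mg/L.
Initial deficit D₀ = C_s − DO₀ = 9.46 − 7.433 = 2.027 mg/L.
D(1.04) = [0.388×8.427/(0.441−0.388)](e^(−0.388×1.04) − e^(−0.441×1.04)) + 2.027 e^(−0.441×1.04)
= 61.69 × (0.6680 − 0.6321) + 2.027 × 0.6321 = 3.491 mg/L.
DO = 9.46 − 3.491 = 5.969 mg/L.

DO ≈ 5.97 mg/L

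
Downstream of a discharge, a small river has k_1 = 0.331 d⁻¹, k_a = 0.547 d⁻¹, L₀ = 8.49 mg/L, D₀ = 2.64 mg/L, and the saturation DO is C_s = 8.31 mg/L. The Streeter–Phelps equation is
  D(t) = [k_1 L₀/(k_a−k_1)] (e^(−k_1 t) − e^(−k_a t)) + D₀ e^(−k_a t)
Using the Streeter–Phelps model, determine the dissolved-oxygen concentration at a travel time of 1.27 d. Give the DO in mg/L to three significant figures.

DO ≈ 4.94 mg/L

k_1 L₀/(k_a−k_1) = 0.331×8.49/(0.547−0.331) = 2.810/0.2160 = 13.01 mg/L.
e^(−k_1 t) = e^(−0.331×1.270) = 0.6568; e^(−k_a t) = e^(−0.547×1.270) = 0.4992.
D = 13.01 × (0.6568 − 0.4992) + 2.64 × 0.4992 = 2.050 + 1.318 = 3.368 mg/L.
DO = C_s − D = 8.31 − 3.368 = 4.942 mg/L.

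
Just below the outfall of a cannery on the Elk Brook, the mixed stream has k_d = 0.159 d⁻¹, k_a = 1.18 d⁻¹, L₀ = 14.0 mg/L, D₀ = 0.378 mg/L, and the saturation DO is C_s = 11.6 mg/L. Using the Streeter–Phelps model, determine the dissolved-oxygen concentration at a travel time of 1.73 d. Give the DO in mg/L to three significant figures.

k_d L₀/(k_a−k_d) = 0.159×14.0/(1.18−0.159) = 2.226/1.021 = 2.180 mg/L.
e^(−k_d t) = e^(−0.159×1.730) = 0.7595; e^(−k_a t) = e^(−1.18×1.730) = 0.1298.
D = 2.180 × (0.7595 − 0.1298) + 0.378 × 0.1298 = 1.373 + 0.04908 = 1.422 mg/L.
DO = C_s − D = 11.6 − 1.422 = 10.18 mg/L.

DO ≈ 10.2 mg/L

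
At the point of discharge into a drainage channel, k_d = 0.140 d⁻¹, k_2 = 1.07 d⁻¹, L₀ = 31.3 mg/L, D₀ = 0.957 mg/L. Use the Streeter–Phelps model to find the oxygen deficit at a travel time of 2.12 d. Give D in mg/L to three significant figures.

D ≈ 3.11 mg/L

k_d L₀/(k_2−k_d) = 0.140×31.3/(1.07−0.140) = 4.382/0.9300 = 4.712 mg/L.
e^(−k_d t) = e^(−0.140×2.120) = 0.7432; e^(−k_2 t) = e^(−1.07×2.120) = 0.1035.
D = 4.712 × (0.7432 − 0.1035) + 0.957 × 0.1035 = 3.014 + 0.09903 = 3.113 mg/L.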